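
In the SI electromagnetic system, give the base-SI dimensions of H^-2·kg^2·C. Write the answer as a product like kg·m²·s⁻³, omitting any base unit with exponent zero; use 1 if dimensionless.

H = Wb/A (inductance = flux per current),
    = kg·m²·s⁻²·A⁻².
So H⁻² = kg⁻²·m⁻⁴·s⁴·A⁴.
C = A·s = s·A (charge = current × time).
Combining: H⁻²·kg²·C = (kg⁻²·m⁻⁴·s⁴·A⁴) · kg² · (s·A) = m⁻⁴·s⁵·A⁵.

m⁻⁴·s⁵·A⁵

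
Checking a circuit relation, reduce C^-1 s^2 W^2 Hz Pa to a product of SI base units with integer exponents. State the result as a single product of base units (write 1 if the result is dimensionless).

C = s·A.
So C⁻¹ = s⁻¹·A⁻¹.
W = kg·m²·s⁻³.
So W² = kg²·m⁴·s⁻⁶.
Hz = s⁻¹.
Pa = kg·m⁻¹·s⁻².
Combining: C⁻¹·s²·W²·Hz·Pa = (s⁻¹·A⁻¹) · s² · (kg²·m⁴·s⁻⁶) · s⁻¹ · (kg·m⁻¹·s⁻²) = kg³·m³·s⁻⁸·A⁻¹.

kg³·m³·s⁻⁸·A⁻¹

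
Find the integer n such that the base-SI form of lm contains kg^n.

0

lm = cd·sr = cd (luminous flux; sr is dimensionless).
The exponent of kg is 0.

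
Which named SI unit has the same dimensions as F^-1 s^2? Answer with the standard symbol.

F = C/V (capacitance = charge per voltage),
    = A·s/(kg·m²·s⁻³·A⁻¹) (substituting C and V),
    = kg⁻¹·m⁻²·s⁴·A².
So F⁻¹ = kg·m²·s⁻⁴·A⁻².
Combining: F⁻¹·s² = (kg·m²·s⁻⁴·A⁻²) · s² = kg·m²·s⁻²·A⁻².
kg·m²·s⁻²·A⁻² is the base-SI form of the henry.

H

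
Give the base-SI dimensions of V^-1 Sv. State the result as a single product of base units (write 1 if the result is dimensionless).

kg⁻¹·s·A

V = kg·m²·s⁻³·A⁻¹.
So V⁻¹ = kg⁻¹·m⁻²·s³·A.
Sv = m²·s⁻².
Combining: V⁻¹·Sv = (kg⁻¹·m⁻²·s³·A) · (m²·s⁻²) = kg⁻¹·s·A.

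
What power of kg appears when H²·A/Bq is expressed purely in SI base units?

2

Bq = s⁻¹.
So Bq⁻¹ = s.
H = kg·m²·s⁻²·A⁻².
So H² = kg²·m⁴·s⁻⁴·A⁻⁴.
Combining: Bq⁻¹·H²·A = s · (kg²·m⁴·s⁻⁴·A⁻⁴) · A = kg²·m⁴·s⁻³·A⁻³.
The exponent of kg is 2.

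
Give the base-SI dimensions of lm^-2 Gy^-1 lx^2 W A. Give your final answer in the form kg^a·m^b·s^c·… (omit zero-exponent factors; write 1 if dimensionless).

kg·m⁻⁴·s⁻¹·A

lm = cd.
So lm⁻² = cd⁻².
Gy = m²·s⁻².
So Gy⁻¹ = m⁻²·s².
lx = m⁻²·cd.
So lx² = m⁻⁴·cd².
W = kg·m²·s⁻³.
Combining: lm⁻²·Gy⁻¹·lx²·W·A = cd⁻² · (m⁻²·s²) · (m⁻⁴·cd²) · (kg·m²·s⁻³) · A = kg·m⁻⁴·s⁻¹·A.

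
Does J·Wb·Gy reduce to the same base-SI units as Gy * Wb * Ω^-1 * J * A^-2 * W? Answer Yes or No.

Left side:
  J = kg·m²·s⁻².
  Wb = kg·m²·s⁻²·A⁻¹.
  Gy = m²·s⁻².
  Combining: J·Wb·Gy = (kg·m²·s⁻²) · (kg·m²·s⁻²·A⁻¹) · (m²·s⁻²) = kg²·m⁶·s⁻⁶·A⁻¹.
Right side:
  Gy = J/kg (absorbed dose = energy per mass),
      = m²·s⁻².
  Wb = V·s (flux: a volt is a weber per second),
      = kg·m²·s⁻²·A⁻¹.
  Ω = V/A (resistance = voltage per current),
      = kg·m²·s⁻³·A⁻².
  So Ω⁻¹ = kg⁻¹·m⁻²·s³·A².
  J = N·m (work = force × distance),
      = kg·m²·s⁻².
  W = J/s (power = energy per time),
      = kg·m²·s⁻³.
  Combining: Gy·Wb·Ω⁻¹·J·A⁻²·W = (m²·s⁻²) · (kg·m²·s⁻²·A⁻¹) · (kg⁻¹·m⁻²·s³·A²) · (kg·m²·s⁻²) · A⁻² · (kg·m²·s⁻³) = kg²·m⁶·s⁻⁶·A⁻¹.
Both reduce to kg²·m⁶·s⁻⁶·A⁻¹.

Yes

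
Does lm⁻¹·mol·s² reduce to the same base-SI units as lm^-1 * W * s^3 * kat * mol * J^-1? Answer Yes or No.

No

Left side:
  lm = cd·sr = cd (luminous flux; sr is dimensionless).
  So lm⁻¹ = cd⁻¹.
  Combining: lm⁻¹·mol·s² = cd⁻¹ · mol · s² = s²·mol·cd⁻¹.
Right side:
  lm = cd·sr = cd (luminous flux; sr is dimensionless).
  So lm⁻¹ = cd⁻¹.
  W = J/s (power = energy per time),
      = kg·m²·s⁻³.
  kat = mol/s = s⁻¹·mol (catalytic activity).
  J = N·m (work = force × distance),
      = kg·m²·s⁻².
  So J⁻¹ = kg⁻¹·m⁻²·s².
  Combining: lm⁻¹·W·s³·kat·mol·J⁻¹ = cd⁻¹ · (kg·m²·s⁻³) · s³ · (s⁻¹·mol) · mol · (kg⁻¹·m⁻²·s²) = s·mol²·cd⁻¹.
Left is s²·mol·cd⁻¹; right is s·mol²·cd⁻¹ — different.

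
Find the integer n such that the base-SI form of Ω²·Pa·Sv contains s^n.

-10

Ω = V/A (resistance = voltage per current),
    = kg·m²·s⁻³·A⁻².
So Ω² = kg²·m⁴·s⁻⁶·A⁻⁴.
Pa = N/m² (pressure = force per area),
    = kg·m⁻¹·s⁻².
Sv = J/kg (equivalent dose = energy per mass),
    = m²·s⁻².
Combining: Ω²·Pa·Sv = (kg²·m⁴·s⁻⁶·A⁻⁴) · (kg·m⁻¹·s⁻²) · (m²·s⁻²) = kg³·m⁵·s⁻¹⁰·A⁻⁴.
The exponent of s is -10.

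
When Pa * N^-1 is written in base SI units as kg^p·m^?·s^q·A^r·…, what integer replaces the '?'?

Pa = kg·m⁻¹·s⁻².
N = kg·m·s⁻².
So N⁻¹ = kg⁻¹·m⁻¹·s².
Combining: Pa·N⁻¹ = (kg·m⁻¹·s⁻²) · (kg⁻¹·m⁻¹·s²) = m⁻².
The exponent of m is -2.

-2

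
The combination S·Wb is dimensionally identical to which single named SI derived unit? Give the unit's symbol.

C

S = 1/Ω (conductance is reciprocal resistance),
    = kg⁻¹·m⁻²·s³·A².
Wb = V·s (flux: a volt is a weber per second),
    = kg·m²·s⁻²·A⁻¹.
Combining: S·Wb = (kg⁻¹·m⁻²·s³·A²) · (kg·m²·s⁻²·A⁻¹) = s·A.
s·A is the base-SI form of the coulomb.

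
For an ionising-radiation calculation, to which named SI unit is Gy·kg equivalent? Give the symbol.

J

Gy = J/kg (absorbed dose = energy per mass),
    = m²·s⁻².
Combining: Gy·kg = (m²·s⁻²) · kg = kg·m²·s⁻².
kg·m²·s⁻² is the base-SI form of the joule.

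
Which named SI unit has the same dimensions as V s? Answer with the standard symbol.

Wb

V = W/A (potential = power per current),
    = kg·m²·s⁻³·A⁻¹.
Combining: V·s = (kg·m²·s⁻³·A⁻¹) · s = kg·m²·s⁻²·A⁻¹.
kg·m²·s⁻²·A⁻¹ is the base-SI form of the weber.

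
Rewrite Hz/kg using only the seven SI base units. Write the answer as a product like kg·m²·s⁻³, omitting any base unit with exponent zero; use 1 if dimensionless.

Hz = 1/s = s⁻¹ (frequency is cycles per second).
Combining: kg⁻¹·Hz = kg⁻¹ · s⁻¹ = kg⁻¹·s⁻¹.

kg⁻¹·s⁻¹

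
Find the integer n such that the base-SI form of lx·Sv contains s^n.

lx = lm/m² (illuminance = luminous flux per area),
    = m⁻²·cd.
Sv = J/kg (equivalent dose = energy per mass),
    = m²·s⁻².
Combining: lx·Sv = (m⁻²·cd) · (m²·s⁻²) = s⁻²·cd.
The exponent of s is -2.

-2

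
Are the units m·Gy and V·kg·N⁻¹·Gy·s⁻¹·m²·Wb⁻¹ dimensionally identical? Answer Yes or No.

Left side:
  Gy = m²·s⁻².
  Combining: m·Gy = m · (m²·s⁻²) = m³·s⁻².
Right side:
  V = kg·m²·s⁻³·A⁻¹.
  N = kg·m·s⁻².
  So N⁻¹ = kg⁻¹·m⁻¹·s².
  Gy = m²·s⁻².
  Wb = kg·m²·s⁻²·A⁻¹.
  So Wb⁻¹ = kg⁻¹·m⁻²·s²·A.
  Combining: V·kg·N⁻¹·Gy·s⁻¹·m²·Wb⁻¹ = (kg·m²·s⁻³·A⁻¹) · kg · (kg⁻¹·m⁻¹·s²) · (m²·s⁻²) · s⁻¹ · m² · (kg⁻¹·m⁻²·s²·A) = m³·s⁻².
Both reduce to m³·s⁻².

Yes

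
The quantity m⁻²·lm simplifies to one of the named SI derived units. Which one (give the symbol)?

lx

lm = cd·sr = cd (luminous flux; sr is dimensionless).
Combining: m⁻²·lm = m⁻² · cd = m⁻²·cd.
m⁻²·cd is the base-SI form of the lux.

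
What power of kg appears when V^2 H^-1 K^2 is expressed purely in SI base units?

V = W/A (potential = power per current),
    = kg·m²·s⁻³·A⁻¹.
So V² = kg²·m⁴·s⁻⁶·A⁻².
H = Wb/A (inductance = flux per current),
    = kg·m²·s⁻²·A⁻².
So H⁻¹ = kg⁻¹·m⁻²·s²·A².
Combining: V²·H⁻¹·K² = (kg²·m⁴·s⁻⁶·A⁻²) · (kg⁻¹·m⁻²·s²·A²) · K² = kg·m²·s⁻⁴·K².
The exponent of kg is 1.

1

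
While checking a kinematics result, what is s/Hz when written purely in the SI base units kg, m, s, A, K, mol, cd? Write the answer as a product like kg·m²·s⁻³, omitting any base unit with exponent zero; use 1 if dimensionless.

Hz = s⁻¹.
So Hz⁻¹ = s.
Combining: s·Hz⁻¹ = s · s = s².

s²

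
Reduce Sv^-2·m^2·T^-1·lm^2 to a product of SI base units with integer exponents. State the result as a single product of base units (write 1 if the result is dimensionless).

kg⁻¹·m⁻²·s⁶·A·cd²

Sv = m²·s⁻².
So Sv⁻² = m⁻⁴·s⁴.
T = kg·s⁻²·A⁻¹.
So T⁻¹ = kg⁻¹·s²·A.
lm = cd.
So lm² = cd².
Combining: Sv⁻²·m²·T⁻¹·lm² = (m⁻⁴·s⁴) · m² · (kg⁻¹·s²·A) · cd² = kg⁻¹·m⁻²·s⁶·A·cd².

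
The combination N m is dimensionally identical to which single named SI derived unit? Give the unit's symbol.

J

N = kg·m/s² = kg·m·s⁻² (force = mass × acceleration).
Combining: N·m = (kg·m·s⁻²) · m = kg·m²·s⁻².
kg·m²·s⁻² is the base-SI form of the joule.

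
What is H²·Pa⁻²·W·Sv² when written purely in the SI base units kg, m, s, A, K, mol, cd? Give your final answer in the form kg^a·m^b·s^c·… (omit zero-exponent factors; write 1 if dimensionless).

kg·m¹²·s⁻⁷·A⁻⁴

H = Wb/A (inductance = flux per current),
    = kg·m²·s⁻²·A⁻².
So H² = kg²·m⁴·s⁻⁴·A⁻⁴.
Pa = N/m² (pressure = force per area),
    = kg·m⁻¹·s⁻².
So Pa⁻² = kg⁻²·m²·s⁴.
W = J/s (power = energy per time),
    = kg·m²·s⁻³.
Sv = J/kg (equivalent dose = energy per mass),
    = m²·s⁻².
So Sv² = m⁴·s⁻⁴.
Combining: H²·Pa⁻²·W·Sv² = (kg²·m⁴·s⁻⁴·A⁻⁴) · (kg⁻²·m²·s⁴) · (kg·m²·s⁻³) · (m⁴·s⁻⁴) = kg·m¹²·s⁻⁷·A⁻⁴.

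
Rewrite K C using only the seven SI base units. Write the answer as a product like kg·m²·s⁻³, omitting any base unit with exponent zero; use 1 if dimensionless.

s·A·K

C = s·A.
Combining: K·C = K · (s·A) = s·A·K.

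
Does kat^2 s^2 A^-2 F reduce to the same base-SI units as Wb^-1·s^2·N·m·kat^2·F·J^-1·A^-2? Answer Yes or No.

Left side:
  kat = mol/s = s⁻¹·mol (catalytic activity).
  So kat² = s⁻²·mol².
  F = C/V (capacitance = charge per voltage),
      = A·s/(kg·m²·s⁻³·A⁻¹) (substituting C and V),
      = kg⁻¹·m⁻²·s⁴·A².
  Combining: kat²·s²·A⁻²·F = (s⁻²·mol²) · s² · A⁻² · (kg⁻¹·m⁻²·s⁴·A²) = kg⁻¹·m⁻²·s⁴·mol².
Right side:
  Wb = V·s (flux: a volt is a weber per second),
      = kg·m²·s⁻²·A⁻¹.
  So Wb⁻¹ = kg⁻¹·m⁻²·s²·A.
  N = kg·m/s² = kg·m·s⁻² (force = mass × acceleration).
  kat = mol/s = s⁻¹·mol (catalytic activity).
  So kat² = s⁻²·mol².
  F = C/V (capacitance = charge per voltage),
      = A·s/(kg·m²·s⁻³·A⁻¹) (substituting C and V),
      = kg⁻¹·m⁻²·s⁴·A².
  J = N·m (work = force × distance),
      = kg·m²·s⁻².
  So J⁻¹ = kg⁻¹·m⁻²·s².
  Combining: Wb⁻¹·s²·N·m·kat²·F·J⁻¹·A⁻² = (kg⁻¹·m⁻²·s²·A) · s² · (kg·m·s⁻²) · m · (s⁻²·mol²) · (kg⁻¹·m⁻²·s⁴·A²) · (kg⁻¹·m⁻²·s²) · A⁻² = kg⁻²·m⁻⁴·s⁶·A·mol².
Left is kg⁻¹·m⁻²·s⁴·mol²; right is kg⁻²·m⁻⁴·s⁶·A·mol² — different.

No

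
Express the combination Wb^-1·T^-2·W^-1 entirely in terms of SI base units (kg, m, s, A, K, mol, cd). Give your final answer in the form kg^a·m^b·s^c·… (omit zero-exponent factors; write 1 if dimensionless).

Wb = V·s (flux: a volt is a weber per second),
    = kg·m²·s⁻²·A⁻¹.
So Wb⁻¹ = kg⁻¹·m⁻²·s²·A.
T = Wb/m² (flux density = flux per area),
    = kg·s⁻²·A⁻¹.
So T⁻² = kg⁻²·s⁴·A².
W = J/s (power = energy per time),
    = kg·m²·s⁻³.
So W⁻¹ = kg⁻¹·m⁻²·s³.
Combining: Wb⁻¹·T⁻²·W⁻¹ = (kg⁻¹·m⁻²·s²·A) · (kg⁻²·s⁴·A²) · (kg⁻¹·m⁻²·s³) = kg⁻⁴·m⁻⁴·s⁹·A³.

kg⁻⁴·m⁻⁴·s⁹·A³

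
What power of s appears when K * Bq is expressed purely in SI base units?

-1

Bq = 1/s = s⁻¹ (activity is decays per second).
Combining: K·Bq = K · s⁻¹ = s⁻¹·K.
The exponent of s is -1.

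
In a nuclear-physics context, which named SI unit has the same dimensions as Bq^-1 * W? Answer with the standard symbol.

J

Bq = 1/s = s⁻¹ (activity is decays per second).
So Bq⁻¹ = s.
W = J/s (power = energy per time),
    = kg·m²·s⁻³.
Combining: Bq⁻¹·W = s · (kg·m²·s⁻³) = kg·m²·s⁻².
kg·m²·s⁻² is the base-SI form of the joule.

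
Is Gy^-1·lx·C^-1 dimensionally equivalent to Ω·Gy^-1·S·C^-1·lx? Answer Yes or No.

Left side:
  Gy = J/kg (absorbed dose = energy per mass),
      = m²·s⁻².
  So Gy⁻¹ = m⁻²·s².
  lx = lm/m² (illuminance = luminous flux per area),
      = m⁻²·cd.
  C = A·s = s·A (charge = current × time).
  So C⁻¹ = s⁻¹·A⁻¹.
  Combining: Gy⁻¹·lx·C⁻¹ = (m⁻²·s²) · (m⁻²·cd) · (s⁻¹·A⁻¹) = m⁻⁴·s·A⁻¹·cd.
Right side:
  Ω = kg·m²·s⁻³·A⁻².
  Gy = m²·s⁻².
  So Gy⁻¹ = m⁻²·s².
  S = kg⁻¹·m⁻²·s³·A².
  C = s·A.
  So C⁻¹ = s⁻¹·A⁻¹.
  lx = m⁻²·cd.
  Combining: Ω·Gy⁻¹·S·C⁻¹·lx = (kg·m²·s⁻³·A⁻²) · (m⁻²·s²) · (kg⁻¹·m⁻²·s³·A²) · (s⁻¹·A⁻¹) · (m⁻²·cd) = m⁻⁴·s·A⁻¹·cd.
Both reduce to m⁻⁴·s·A⁻¹·cd.

Yes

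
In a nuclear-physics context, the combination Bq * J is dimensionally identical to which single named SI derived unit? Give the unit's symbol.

W

Bq = 1/s = s⁻¹ (activity is decays per second).
J = N·m (work = force × distance),
    = kg·m²·s⁻².
Combining: Bq·J = s⁻¹ · (kg·m²·s⁻²) = kg·m²·s⁻³.
kg·m²·s⁻³ is the base-SI form of the watt.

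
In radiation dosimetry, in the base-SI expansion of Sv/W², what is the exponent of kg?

W = kg·m²·s⁻³.
So W⁻² = kg⁻²·m⁻⁴·s⁶.
Sv = m²·s⁻².
Combining: W⁻²·Sv = (kg⁻²·m⁻⁴·s⁶) · (m²·s⁻²) = kg⁻²·m⁻²·s⁴.
The exponent of kg is -2.

-2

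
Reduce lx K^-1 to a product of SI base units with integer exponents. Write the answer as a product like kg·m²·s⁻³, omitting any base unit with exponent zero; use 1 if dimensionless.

m⁻²·K⁻¹·cd

lx = lm/m² (illuminance = luminous flux per area),
    = m⁻²·cd.
Combining: lx·K⁻¹ = (m⁻²·cd) · K⁻¹ = m⁻²·K⁻¹·cd.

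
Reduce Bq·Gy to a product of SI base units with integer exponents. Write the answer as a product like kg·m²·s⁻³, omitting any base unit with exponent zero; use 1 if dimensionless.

Bq = 1/s = s⁻¹ (activity is decays per second).
Gy = J/kg (absorbed dose = energy per mass),
    = m²·s⁻².
Combining: Bq·Gy = s⁻¹ · (m²·s⁻²) = m²·s⁻³.

m²·s⁻³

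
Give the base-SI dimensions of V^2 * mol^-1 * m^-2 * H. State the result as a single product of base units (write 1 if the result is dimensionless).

V = W/A (potential = power per current),
    = kg·m²·s⁻³·A⁻¹.
So V² = kg²·m⁴·s⁻⁶·A⁻².
H = Wb/A (inductance = flux per current),
    = kg·m²·s⁻²·A⁻².
Combining: V²·mol⁻¹·m⁻²·H = (kg²·m⁴·s⁻⁶·A⁻²) · mol⁻¹ · m⁻² · (kg·m²·s⁻²·A⁻²) = kg³·m⁴·s⁻⁸·A⁻⁴·mol⁻¹.

kg³·m⁴·s⁻⁸·A⁻⁴·mol⁻¹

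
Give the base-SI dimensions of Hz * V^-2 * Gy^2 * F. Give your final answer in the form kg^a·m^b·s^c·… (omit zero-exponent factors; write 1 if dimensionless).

Hz = s⁻¹.
V = kg·m²·s⁻³·A⁻¹.
So V⁻² = kg⁻²·m⁻⁴·s⁶·A².
Gy = m²·s⁻².
So Gy² = m⁴·s⁻⁴.
F = kg⁻¹·m⁻²·s⁴·A².
Combining: Hz·V⁻²·Gy²·F = s⁻¹ · (kg⁻²·m⁻⁴·s⁶·A²) · (m⁴·s⁻⁴) · (kg⁻¹·m⁻²·s⁴·A²) = kg⁻³·m⁻²·s⁵·A⁴.

kg⁻³·m⁻²·s⁵·A⁴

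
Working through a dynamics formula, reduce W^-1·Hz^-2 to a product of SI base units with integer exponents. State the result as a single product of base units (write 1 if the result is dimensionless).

kg⁻¹·m⁻²·s⁵

W = kg·m²·s⁻³.
So W⁻¹ = kg⁻¹·m⁻²·s³.
Hz = s⁻¹.
So Hz⁻² = s².
Combining: W⁻¹·Hz⁻² = (kg⁻¹·m⁻²·s³) · s² = kg⁻¹·m⁻²·s⁵.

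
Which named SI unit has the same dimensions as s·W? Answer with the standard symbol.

J

W = J/s (power = energy per time),
    = kg·m²·s⁻³.
Combining: s·W = s · (kg·m²·s⁻³) = kg·m²·s⁻².
kg·m²·s⁻² is the base-SI form of the joule.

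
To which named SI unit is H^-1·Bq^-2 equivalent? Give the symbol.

F

H = Wb/A (inductance = flux per current),
    = kg·m²·s⁻²·A⁻².
So H⁻¹ = kg⁻¹·m⁻²·s²·A².
Bq = 1/s = s⁻¹ (activity is decays per second).
So Bq⁻² = s².
Combining: H⁻¹·Bq⁻² = (kg⁻¹·m⁻²·s²·A²) · s² = kg⁻¹·m⁻²·s⁴·A².
kg⁻¹·m⁻²·s⁴·A² is the base-SI form of the farad.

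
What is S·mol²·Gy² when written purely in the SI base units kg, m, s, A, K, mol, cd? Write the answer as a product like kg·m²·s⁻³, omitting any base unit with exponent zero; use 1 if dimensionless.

S = 1/Ω (conductance is reciprocal resistance),
    = kg⁻¹·m⁻²·s³·A².
Gy = J/kg (absorbed dose = energy per mass),
    = m²·s⁻².
So Gy² = m⁴·s⁻⁴.
Combining: S·mol²·Gy² = (kg⁻¹·m⁻²·s³·A²) · mol² · (m⁴·s⁻⁴) = kg⁻¹·m²·s⁻¹·A²·mol².

kg⁻¹·m²·s⁻¹·A²·mol²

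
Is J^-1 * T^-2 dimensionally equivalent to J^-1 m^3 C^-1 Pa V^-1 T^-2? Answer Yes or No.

Left side:
  J = N·m (work = force × distance),
      = kg·m²·s⁻².
  So J⁻¹ = kg⁻¹·m⁻²·s².
  T = Wb/m² (flux density = flux per area),
      = kg·s⁻²·A⁻¹.
  So T⁻² = kg⁻²·s⁴·A².
  Combining: J⁻¹·T⁻² = (kg⁻¹·m⁻²·s²) · (kg⁻²·s⁴·A²) = kg⁻³·m⁻²·s⁶·A².
Right side:
  J = N·m (work = force × distance),
      = kg·m²·s⁻².
  So J⁻¹ = kg⁻¹·m⁻²·s².
  C = A·s = s·A (charge = current × time).
  So C⁻¹ = s⁻¹·A⁻¹.
  Pa = N/m² (pressure = force per area),
      = kg·m⁻¹·s⁻².
  V = W/A (potential = power per current),
      = kg·m²·s⁻³·A⁻¹.
  So V⁻¹ = kg⁻¹·m⁻²·s³·A.
  T = Wb/m² (flux density = flux per area),
      = kg·s⁻²·A⁻¹.
  So T⁻² = kg⁻²·s⁴·A².
  Combining: J⁻¹·m³·C⁻¹·Pa·V⁻¹·T⁻² = (kg⁻¹·m⁻²·s²) · m³ · (s⁻¹·A⁻¹) · (kg·m⁻¹·s⁻²) · (kg⁻¹·m⁻²·s³·A) · (kg⁻²·s⁴·A²) = kg⁻³·m⁻²·s⁶·A².
Both reduce to kg⁻³·m⁻²·s⁶·A².

Yes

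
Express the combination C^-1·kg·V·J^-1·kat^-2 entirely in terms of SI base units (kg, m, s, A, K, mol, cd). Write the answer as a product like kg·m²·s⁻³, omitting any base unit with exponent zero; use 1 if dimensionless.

kg·A⁻²·mol⁻²

C = A·s = s·A (charge = current × time).
So C⁻¹ = s⁻¹·A⁻¹.
V = W/A (potential = power per current),
    = kg·m²·s⁻³·A⁻¹.
J = N·m (work = force × distance),
    = kg·m²·s⁻².
So J⁻¹ = kg⁻¹·m⁻²·s².
kat = mol/s = s⁻¹·mol (catalytic activity).
So kat⁻² = s²·mol⁻².
Combining: C⁻¹·kg·V·J⁻¹·kat⁻² = (s⁻¹·A⁻¹) · kg · (kg·m²·s⁻³·A⁻¹) · (kg⁻¹·m⁻²·s²) · (s²·mol⁻²) = kg·A⁻²·mol⁻².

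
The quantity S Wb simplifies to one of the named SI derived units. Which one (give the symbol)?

S = kg⁻¹·m⁻²·s³·A².
Wb = kg·m²·s⁻²·A⁻¹.
Combining: S·Wb = (kg⁻¹·m⁻²·s³·A²) · (kg·m²·s⁻²·A⁻¹) = s·A.
s·A is the base-SI form of the coulomb.

C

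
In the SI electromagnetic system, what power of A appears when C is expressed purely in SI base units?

1

C = s·A.
The exponent of A is 1.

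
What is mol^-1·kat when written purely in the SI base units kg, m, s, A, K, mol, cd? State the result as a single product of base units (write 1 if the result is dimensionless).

s⁻¹

kat = s⁻¹·mol.
Combining: mol⁻¹·kat = mol⁻¹ · (s⁻¹·mol) = s⁻¹.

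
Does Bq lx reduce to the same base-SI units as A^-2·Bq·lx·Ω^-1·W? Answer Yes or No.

Yes

Left side:
  Bq = 1/s = s⁻¹ (activity is decays per second).
  lx = lm/m² (illuminance = luminous flux per area),
      = m⁻²·cd.
  Combining: Bq·lx = s⁻¹ · (m⁻²·cd) = m⁻²·s⁻¹·cd.
Right side:
  Bq = 1/s = s⁻¹ (activity is decays per second).
  lx = lm/m² (illuminance = luminous flux per area),
      = m⁻²·cd.
  Ω = V/A (resistance = voltage per current),
      = kg·m²·s⁻³·A⁻².
  So Ω⁻¹ = kg⁻¹·m⁻²·s³·A².
  W = J/s (power = energy per time),
      = kg·m²·s⁻³.
  Combining: A⁻²·Bq·lx·Ω⁻¹·W = A⁻² · s⁻¹ · (m⁻²·cd) · (kg⁻¹·m⁻²·s³·A²) · (kg·m²·s⁻³) = m⁻²·s⁻¹·cd.
Both reduce to m⁻²·s⁻¹·cd.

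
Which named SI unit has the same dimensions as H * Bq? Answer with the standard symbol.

Ω

H = Wb/A (inductance = flux per current),
    = kg·m²·s⁻²·A⁻².
Bq = 1/s = s⁻¹ (activity is decays per second).
Combining: H·Bq = (kg·m²·s⁻²·A⁻²) · s⁻¹ = kg·m²·s⁻³·A⁻².
kg·m²·s⁻³·A⁻² is the base-SI form of the ohm.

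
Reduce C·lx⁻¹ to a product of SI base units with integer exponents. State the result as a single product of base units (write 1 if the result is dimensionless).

m²·s·A·cd⁻¹

C = A·s = s·A (charge = current × time).
lx = lm/m² (illuminance = luminous flux per area),
    = m⁻²·cd.
So lx⁻¹ = m²·cd⁻¹.
Combining: C·lx⁻¹ = (s·A) · (m²·cd⁻¹) = m²·s·A·cd⁻¹.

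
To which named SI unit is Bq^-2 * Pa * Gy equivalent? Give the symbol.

N

Bq = s⁻¹.
So Bq⁻² = s².
Pa = kg·m⁻¹·s⁻².
Gy = m²·s⁻².
Combining: Bq⁻²·Pa·Gy = s² · (kg·m⁻¹·s⁻²) · (m²·s⁻²) = kg·m·s⁻².
kg·m·s⁻² is the base-SI form of the newton.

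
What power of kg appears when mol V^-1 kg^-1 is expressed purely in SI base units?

-2

V = W/A (potential = power per current),
    = kg·m²·s⁻³·A⁻¹.
So V⁻¹ = kg⁻¹·m⁻²·s³·A.
Combining: mol·V⁻¹·kg⁻¹ = mol · (kg⁻¹·m⁻²·s³·A) · kg⁻¹ = kg⁻²·m⁻²·s³·A·mol.
The exponent of kg is -2.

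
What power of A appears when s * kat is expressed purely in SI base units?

0

kat = s⁻¹·mol.
Combining: s·kat = s · (s⁻¹·mol) = mol.
The exponent of A is 0.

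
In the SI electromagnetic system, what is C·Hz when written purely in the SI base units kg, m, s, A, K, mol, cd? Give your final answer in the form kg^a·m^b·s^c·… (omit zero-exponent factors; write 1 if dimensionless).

C = A·s = s·A (charge = current × time).
Hz = 1/s = s⁻¹ (frequency is cycles per second).
Combining: C·Hz = (s·A) · s⁻¹ = A.

A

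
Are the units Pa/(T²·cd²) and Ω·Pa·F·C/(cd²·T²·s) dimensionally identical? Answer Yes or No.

No

Left side:
  T = kg·s⁻²·A⁻¹.
  So T⁻² = kg⁻²·s⁴·A².
  Pa = kg·m⁻¹·s⁻².
  Combining: T⁻²·Pa·cd⁻² = (kg⁻²·s⁴·A²) · (kg·m⁻¹·s⁻²) · cd⁻² = kg⁻¹·m⁻¹·s²·A²·cd⁻².
Right side:
  Ω = V/A (resistance = voltage per current),
      = kg·m²·s⁻³·A⁻².
  Pa = N/m² (pressure = force per area),
      = kg·m⁻¹·s⁻².
  T = Wb/m² (flux density = flux per area),
      = kg·s⁻²·A⁻¹.
  So T⁻² = kg⁻²·s⁴·A².
  F = C/V (capacitance = charge per voltage),
      = A·s/(kg·m²·s⁻³·A⁻¹) (substituting C and V),
      = kg⁻¹·m⁻²·s⁴·A².
  C = A·s = s·A (charge = current × time).
  Combining: cd⁻²·Ω·Pa·T⁻²·F·s⁻¹·C = cd⁻² · (kg·m²·s⁻³·A⁻²) · (kg·m⁻¹·s⁻²) · (kg⁻²·s⁴·A²) · (kg⁻¹·m⁻²·s⁴·A²) · s⁻¹ · (s·A) = kg⁻¹·m⁻¹·s³·A³·cd⁻².
Left is kg⁻¹·m⁻¹·s²·A²·cd⁻²; right is kg⁻¹·m⁻¹·s³·A³·cd⁻² — different.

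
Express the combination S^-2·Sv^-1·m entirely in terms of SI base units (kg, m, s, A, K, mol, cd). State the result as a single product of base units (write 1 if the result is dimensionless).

S = 1/Ω (conductance is reciprocal resistance),
    = kg⁻¹·m⁻²·s³·A².
So S⁻² = kg²·m⁴·s⁻⁶·A⁻⁴.
Sv = J/kg (equivalent dose = energy per mass),
    = m²·s⁻².
So Sv⁻¹ = m⁻²·s².
Combining: S⁻²·Sv⁻¹·m = (kg²·m⁴·s⁻⁶·A⁻⁴) · (m⁻²·s²) · m = kg²·m³·s⁻⁴·A⁻⁴.

kg²·m³·s⁻⁴·A⁻⁴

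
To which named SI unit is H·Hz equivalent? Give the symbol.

H = Wb/A (inductance = flux per current),
    = kg·m²·s⁻²·A⁻².
Hz = 1/s = s⁻¹ (frequency is cycles per second).
Combining: H·Hz = (kg·m²·s⁻²·A⁻²) · s⁻¹ = kg·m²·s⁻³·A⁻².
kg·m²·s⁻³·A⁻² is the base-SI form of the ohm.

Ω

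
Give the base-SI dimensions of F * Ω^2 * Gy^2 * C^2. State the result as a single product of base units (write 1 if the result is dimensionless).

kg·m⁶·s⁻⁴

F = C/V (capacitance = charge per voltage),
    = A·s/(kg·m²·s⁻³·A⁻¹) (substituting C and V),
    = kg⁻¹·m⁻²·s⁴·A².
Ω = V/A (resistance = voltage per current),
    = kg·m²·s⁻³·A⁻².
So Ω² = kg²·m⁴·s⁻⁶·A⁻⁴.
Gy = J/kg (absorbed dose = energy per mass),
    = m²·s⁻².
So Gy² = m⁴·s⁻⁴.
C = A·s = s·A (charge = current × time).
So C² = s²·A².
Combining: F·Ω²·Gy²·C² = (kg⁻¹·m⁻²·s⁴·A²) · (kg²·m⁴·s⁻⁶·A⁻⁴) · (m⁴·s⁻⁴) · (s²·A²) = kg·m⁶·s⁻⁴.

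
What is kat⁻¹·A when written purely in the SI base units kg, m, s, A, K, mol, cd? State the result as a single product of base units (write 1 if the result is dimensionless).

s·A·mol⁻¹

kat = mol/s = s⁻¹·mol (catalytic activity).
So kat⁻¹ = s·mol⁻¹.
Combining: kat⁻¹·A = (s·mol⁻¹) · A = s·A·mol⁻¹.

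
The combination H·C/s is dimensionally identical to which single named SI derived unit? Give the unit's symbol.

H = kg·m²·s⁻²·A⁻².
C = s·A.
Combining: H·C·s⁻¹ = (kg·m²·s⁻²·A⁻²) · (s·A) · s⁻¹ = kg·m²·s⁻²·A⁻¹.
kg·m²·s⁻²·A⁻¹ is the base-SI form of the weber.

Wb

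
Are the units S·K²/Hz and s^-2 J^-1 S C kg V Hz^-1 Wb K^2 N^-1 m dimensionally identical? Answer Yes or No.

No

Left side:
  S = 1/Ω (conductance is reciprocal resistance),
      = kg⁻¹·m⁻²·s³·A².
  Hz = 1/s = s⁻¹ (frequency is cycles per second).
  So Hz⁻¹ = s.
  Combining: S·Hz⁻¹·K² = (kg⁻¹·m⁻²·s³·A²) · s · K² = kg⁻¹·m⁻²·s⁴·A²·K².
Right side:
  J = kg·m²·s⁻².
  So J⁻¹ = kg⁻¹·m⁻²·s².
  S = kg⁻¹·m⁻²·s³·A².
  C = s·A.
  V = kg·m²·s⁻³·A⁻¹.
  Hz = s⁻¹.
  So Hz⁻¹ = s.
  Wb = kg·m²·s⁻²·A⁻¹.
  N = kg·m·s⁻².
  So N⁻¹ = kg⁻¹·m⁻¹·s².
  Combining: s⁻²·J⁻¹·S·C·kg·V·Hz⁻¹·Wb·K²·N⁻¹·m = s⁻² · (kg⁻¹·m⁻²·s²) · (kg⁻¹·m⁻²·s³·A²) · (s·A) · kg · (kg·m²·s⁻³·A⁻¹) · s · (kg·m²·s⁻²·A⁻¹) · K² · (kg⁻¹·m⁻¹·s²) · m = s²·A·K².
Left is kg⁻¹·m⁻²·s⁴·A²·K²; right is s²·A·K² — different.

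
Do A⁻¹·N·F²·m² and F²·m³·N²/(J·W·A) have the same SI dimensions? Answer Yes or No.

Left side:
  N = kg·m·s⁻².
  F = kg⁻¹·m⁻²·s⁴·A².
  So F² = kg⁻²·m⁻⁴·s⁸·A⁴.
  Combining: A⁻¹·N·F²·m² = A⁻¹ · (kg·m·s⁻²) · (kg⁻²·m⁻⁴·s⁸·A⁴) · m² = kg⁻¹·m⁻¹·s⁶·A³.
Right side:
  F = kg⁻¹·m⁻²·s⁴·A².
  So F² = kg⁻²·m⁻⁴·s⁸·A⁴.
  J = kg·m²·s⁻².
  So J⁻¹ = kg⁻¹·m⁻²·s².
  W = kg·m²·s⁻³.
  So W⁻¹ = kg⁻¹·m⁻²·s³.
  N = kg·m·s⁻².
  So N² = kg²·m²·s⁻⁴.
  Combining: F²·J⁻¹·W⁻¹·m³·N²·A⁻¹ = (kg⁻²·m⁻⁴·s⁸·A⁴) · (kg⁻¹·m⁻²·s²) · (kg⁻¹·m⁻²·s³) · m³ · (kg²·m²·s⁻⁴) · A⁻¹ = kg⁻²·m⁻³·s⁹·A³.
Left is kg⁻¹·m⁻¹·s⁶·A³; right is kg⁻²·m⁻³·s⁹·A³ — different.

No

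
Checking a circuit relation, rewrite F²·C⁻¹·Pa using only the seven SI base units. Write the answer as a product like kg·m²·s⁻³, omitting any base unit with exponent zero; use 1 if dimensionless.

kg⁻¹·m⁻⁵·s⁵·A³

F = C/V (capacitance = charge per voltage),
    = A·s/(kg·m²·s⁻³·A⁻¹) (substituting C and V),
    = kg⁻¹·m⁻²·s⁴·A².
So F² = kg⁻²·m⁻⁴·s⁸·A⁴.
C = A·s = s·A (charge = current × time).
So C⁻¹ = s⁻¹·A⁻¹.
Pa = N/m² (pressure = force per area),
    = kg·m⁻¹·s⁻².
Combining: F²·C⁻¹·Pa = (kg⁻²·m⁻⁴·s⁸·A⁴) · (s⁻¹·A⁻¹) · (kg·m⁻¹·s⁻²) = kg⁻¹·m⁻⁵·s⁵·A³.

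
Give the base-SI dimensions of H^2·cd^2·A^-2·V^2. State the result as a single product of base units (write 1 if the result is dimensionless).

H = kg·m²·s⁻²·A⁻².
So H² = kg²·m⁴·s⁻⁴·A⁻⁴.
V = kg·m²·s⁻³·A⁻¹.
So V² = kg²·m⁴·s⁻⁶·A⁻².
Combining: H²·cd²·A⁻²·V² = (kg²·m⁴·s⁻⁴·A⁻⁴) · cd² · A⁻² · (kg²·m⁴·s⁻⁶·A⁻²) = kg⁴·m⁸·s⁻¹⁰·A⁻⁸·cd².

kg⁴·m⁸·s⁻¹⁰·A⁻⁸·cd²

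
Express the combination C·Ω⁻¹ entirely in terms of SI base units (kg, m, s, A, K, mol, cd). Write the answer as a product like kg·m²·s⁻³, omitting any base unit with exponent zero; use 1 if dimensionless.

C = s·A.
Ω = kg·m²·s⁻³·A⁻².
So Ω⁻¹ = kg⁻¹·m⁻²·s³·A².
Combining: C·Ω⁻¹ = (s·A) · (kg⁻¹·m⁻²·s³·A²) = kg⁻¹·m⁻²·s⁴·A³.

kg⁻¹·m⁻²·s⁴·A³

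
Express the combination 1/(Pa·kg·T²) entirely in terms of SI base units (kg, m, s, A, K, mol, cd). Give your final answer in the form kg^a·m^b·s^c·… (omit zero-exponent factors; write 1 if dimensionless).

Pa = N/m² (pressure = force per area),
    = kg·m⁻¹·s⁻².
So Pa⁻¹ = kg⁻¹·m·s².
T = Wb/m² (flux density = flux per area),
    = kg·s⁻²·A⁻¹.
So T⁻² = kg⁻²·s⁴·A².
Combining: Pa⁻¹·kg⁻¹·T⁻² = (kg⁻¹·m·s²) · kg⁻¹ · (kg⁻²·s⁴·A²) = kg⁻⁴·m·s⁶·A².

kg⁻⁴·m·s⁶·A²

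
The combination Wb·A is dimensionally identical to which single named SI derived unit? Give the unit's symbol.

J

Wb = V·s (flux: a volt is a weber per second),
    = kg·m²·s⁻²·A⁻¹.
Combining: Wb·A = (kg·m²·s⁻²·A⁻¹) · A = kg·m²·s⁻².
kg·m²·s⁻² is the base-SI form of the joule.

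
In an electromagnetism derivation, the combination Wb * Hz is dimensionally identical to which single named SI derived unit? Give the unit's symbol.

Wb = V·s (flux: a volt is a weber per second),
    = kg·m²·s⁻²·A⁻¹.
Hz = 1/s = s⁻¹ (frequency is cycles per second).
Combining: Wb·Hz = (kg·m²·s⁻²·A⁻¹) · s⁻¹ = kg·m²·s⁻³·A⁻¹.
kg·m²·s⁻³·A⁻¹ is the base-SI form of the volt.

V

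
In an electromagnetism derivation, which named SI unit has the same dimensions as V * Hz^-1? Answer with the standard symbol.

Wb

V = W/A (potential = power per current),
    = kg·m²·s⁻³·A⁻¹.
Hz = 1/s = s⁻¹ (frequency is cycles per second).
So Hz⁻¹ = s.
Combining: V·Hz⁻¹ = (kg·m²·s⁻³·A⁻¹) · s = kg·m²·s⁻²·A⁻¹.
kg·m²·s⁻²·A⁻¹ is the base-SI form of the weber.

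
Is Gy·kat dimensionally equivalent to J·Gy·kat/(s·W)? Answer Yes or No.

Left side:
  Gy = m²·s⁻².
  kat = s⁻¹·mol.
  Combining: Gy·kat = (m²·s⁻²) · (s⁻¹·mol) = m²·s⁻³·mol.
Right side:
  J = kg·m²·s⁻².
  Gy = m²·s⁻².
  W = kg·m²·s⁻³.
  So W⁻¹ = kg⁻¹·m⁻²·s³.
  kat = s⁻¹·mol.
  Combining: J·s⁻¹·Gy·W⁻¹·kat = (kg·m²·s⁻²) · s⁻¹ · (m²·s⁻²) · (kg⁻¹·m⁻²·s³) · (s⁻¹·mol) = m²·s⁻³·mol.
Both reduce to m²·s⁻³·mol.

Yes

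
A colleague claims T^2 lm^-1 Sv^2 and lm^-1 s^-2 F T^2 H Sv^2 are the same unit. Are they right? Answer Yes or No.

Left side:
  T = Wb/m² (flux density = flux per area),
      = kg·s⁻²·A⁻¹.
  So T² = kg²·s⁻⁴·A⁻².
  lm = cd·sr = cd (luminous flux; sr is dimensionless).
  So lm⁻¹ = cd⁻¹.
  Sv = J/kg (equivalent dose = energy per mass),
      = m²·s⁻².
  So Sv² = m⁴·s⁻⁴.
  Combining: T²·lm⁻¹·Sv² = (kg²·s⁻⁴·A⁻²) · cd⁻¹ · (m⁴·s⁻⁴) = kg²·m⁴·s⁻⁸·A⁻²·cd⁻¹.
Right side:
  lm = cd.
  So lm⁻¹ = cd⁻¹.
  F = kg⁻¹·m⁻²·s⁴·A².
  T = kg·s⁻²·A⁻¹.
  So T² = kg²·s⁻⁴·A⁻².
  H = kg·m²·s⁻²·A⁻².
  Sv = m²·s⁻².
  So Sv² = m⁴·s⁻⁴.
  Combining: lm⁻¹·s⁻²·F·T²·H·Sv² = cd⁻¹ · s⁻² · (kg⁻¹·m⁻²·s⁴·A²) · (kg²·s⁻⁴·A⁻²) · (kg·m²·s⁻²·A⁻²) · (m⁴·s⁻⁴) = kg²·m⁴·s⁻⁸·A⁻²·cd⁻¹.
Both reduce to kg²·m⁴·s⁻⁸·A⁻²·cd⁻¹.

Yes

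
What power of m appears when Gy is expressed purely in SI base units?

Gy = J/kg (absorbed dose = energy per mass),
    = m²·s⁻².
The exponent of m is 2.

2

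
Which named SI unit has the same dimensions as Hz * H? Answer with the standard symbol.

Hz = 1/s = s⁻¹ (frequency is cycles per second).
H = Wb/A (inductance = flux per current),
    = kg·m²·s⁻²·A⁻².
Combining: Hz·H = s⁻¹ · (kg·m²·s⁻²·A⁻²) = kg·m²·s⁻³·A⁻².
kg·m²·s⁻³·A⁻² is the base-SI form of the ohm.

Ω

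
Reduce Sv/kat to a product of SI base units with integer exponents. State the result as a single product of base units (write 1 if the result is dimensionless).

m²·s⁻¹·mol⁻¹

Sv = J/kg (equivalent dose = energy per mass),
    = m²·s⁻².
kat = mol/s = s⁻¹·mol (catalytic activity).
So kat⁻¹ = s·mol⁻¹.
Combining: Sv·kat⁻¹ = (m²·s⁻²) · (s·mol⁻¹) = m²·s⁻¹·mol⁻¹.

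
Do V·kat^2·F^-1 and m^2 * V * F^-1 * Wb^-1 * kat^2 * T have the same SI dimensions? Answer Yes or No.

Yes

Left side:
  V = W/A (potential = power per current),
      = kg·m²·s⁻³·A⁻¹.
  kat = mol/s = s⁻¹·mol (catalytic activity).
  So kat² = s⁻²·mol².
  F = C/V (capacitance = charge per voltage),
      = A·s/(kg·m²·s⁻³·A⁻¹) (substituting C and V),
      = kg⁻¹·m⁻²·s⁴·A².
  So F⁻¹ = kg·m²·s⁻⁴·A⁻².
  Combining: V·kat²·F⁻¹ = (kg·m²·s⁻³·A⁻¹) · (s⁻²·mol²) · (kg·m²·s⁻⁴·A⁻²) = kg²·m⁴·s⁻⁹·A⁻³·mol².
Right side:
  V = W/A (potential = power per current),
      = kg·m²·s⁻³·A⁻¹.
  F = C/V (capacitance = charge per voltage),
      = A·s/(kg·m²·s⁻³·A⁻¹) (substituting C and V),
      = kg⁻¹·m⁻²·s⁴·A².
  So F⁻¹ = kg·m²·s⁻⁴·A⁻².
  Wb = V·s (flux: a volt is a weber per second),
      = kg·m²·s⁻²·A⁻¹.
  So Wb⁻¹ = kg⁻¹·m⁻²·s²·A.
  kat = mol/s = s⁻¹·mol (catalytic activity).
  So kat² = s⁻²·mol².
  T = Wb/m² (flux density = flux per area),
      = kg·s⁻²·A⁻¹.
  Combining: m²·V·F⁻¹·Wb⁻¹·kat²·T = m² · (kg·m²·s⁻³·A⁻¹) · (kg·m²·s⁻⁴·A⁻²) · (kg⁻¹·m⁻²·s²·A) · (s⁻²·mol²) · (kg·s⁻²·A⁻¹) = kg²·m⁴·s⁻⁹·A⁻³·mol².
Both reduce to kg²·m⁴·s⁻⁹·A⁻³·mol².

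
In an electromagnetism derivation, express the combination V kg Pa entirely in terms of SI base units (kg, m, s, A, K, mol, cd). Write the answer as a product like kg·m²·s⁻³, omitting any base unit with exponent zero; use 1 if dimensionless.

kg³·m·s⁻⁵·A⁻¹

V = W/A (potential = power per current),
    = kg·m²·s⁻³·A⁻¹.
Pa = N/m² (pressure = force per area),
    = kg·m⁻¹·s⁻².
Combining: V·kg·Pa = (kg·m²·s⁻³·A⁻¹) · kg · (kg·m⁻¹·s⁻²) = kg³·m·s⁻⁵·A⁻¹.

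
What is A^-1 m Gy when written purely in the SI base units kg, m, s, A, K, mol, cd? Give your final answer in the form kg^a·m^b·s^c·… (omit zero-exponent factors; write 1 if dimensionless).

Gy = J/kg (absorbed dose = energy per mass),
    = m²·s⁻².
Combining: A⁻¹·m·Gy = A⁻¹ · m · (m²·s⁻²) = m³·s⁻²·A⁻¹.

m³·s⁻²·A⁻¹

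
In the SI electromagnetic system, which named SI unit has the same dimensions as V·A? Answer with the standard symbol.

V = kg·m²·s⁻³·A⁻¹.
Combining: V·A = (kg·m²·s⁻³·A⁻¹) · A = kg·m²·s⁻³.
kg·m²·s⁻³ is the base-SI form of the watt.

W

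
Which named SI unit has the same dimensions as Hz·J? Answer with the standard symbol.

Hz = s⁻¹.
J = kg·m²·s⁻².
Combining: Hz·J = s⁻¹ · (kg·m²·s⁻²) = kg·m²·s⁻³.
kg·m²·s⁻³ is the base-SI form of the watt.

W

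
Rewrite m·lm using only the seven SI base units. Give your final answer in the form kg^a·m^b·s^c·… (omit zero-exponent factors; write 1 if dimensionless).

lm = cd·sr = cd (luminous flux; sr is dimensionless).
Combining: m·lm = m · cd = m·cd.

m·cd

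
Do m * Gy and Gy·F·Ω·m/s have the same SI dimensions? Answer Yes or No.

Yes

Left side:
  Gy = J/kg (absorbed dose = energy per mass),
      = m²·s⁻².
  Combining: m·Gy = m · (m²·s⁻²) = m³·s⁻².
Right side:
  Gy = J/kg (absorbed dose = energy per mass),
      = m²·s⁻².
  F = C/V (capacitance = charge per voltage),
      = A·s/(kg·m²·s⁻³·A⁻¹) (substituting C and V),
      = kg⁻¹·m⁻²·s⁴·A².
  Ω = V/A (resistance = voltage per current),
      = kg·m²·s⁻³·A⁻².
  Combining: s⁻¹·Gy·F·Ω·m = s⁻¹ · (m²·s⁻²) · (kg⁻¹·m⁻²·s⁴·A²) · (kg·m²·s⁻³·A⁻²) · m = m³·s⁻².
Both reduce to m³·s⁻².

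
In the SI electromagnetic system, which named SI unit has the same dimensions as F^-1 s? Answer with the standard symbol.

Ω

F = C/V (capacitance = charge per voltage),
    = A·s/(kg·m²·s⁻³·A⁻¹) (substituting C and V),
    = kg⁻¹·m⁻²·s⁴·A².
So F⁻¹ = kg·m²·s⁻⁴·A⁻².
Combining: F⁻¹·s = (kg·m²·s⁻⁴·A⁻²) · s = kg·m²·s⁻³·A⁻².
kg·m²·s⁻³·A⁻² is the base-SI form of the ohm.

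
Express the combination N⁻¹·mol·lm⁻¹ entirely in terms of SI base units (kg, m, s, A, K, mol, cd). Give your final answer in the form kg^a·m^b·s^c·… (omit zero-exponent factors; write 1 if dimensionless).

N = kg·m·s⁻².
So N⁻¹ = kg⁻¹·m⁻¹·s².
lm = cd.
So lm⁻¹ = cd⁻¹.
Combining: N⁻¹·mol·lm⁻¹ = (kg⁻¹·m⁻¹·s²) · mol · cd⁻¹ = kg⁻¹·m⁻¹·s²·mol·cd⁻¹.

kg⁻¹·m⁻¹·s²·mol·cd⁻¹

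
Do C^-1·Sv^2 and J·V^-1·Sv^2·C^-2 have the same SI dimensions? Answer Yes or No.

Yes

Left side:
  C = A·s = s·A (charge = current × time).
  So C⁻¹ = s⁻¹·A⁻¹.
  Sv = J/kg (equivalent dose = energy per mass),
      = m²·s⁻².
  So Sv² = m⁴·s⁻⁴.
  Combining: C⁻¹·Sv² = (s⁻¹·A⁻¹) · (m⁴·s⁻⁴) = m⁴·s⁻⁵·A⁻¹.
Right side:
  J = kg·m²·s⁻².
  V = kg·m²·s⁻³·A⁻¹.
  So V⁻¹ = kg⁻¹·m⁻²·s³·A.
  Sv = m²·s⁻².
  So Sv² = m⁴·s⁻⁴.
  C = s·A.
  So C⁻² = s⁻²·A⁻².
  Combining: J·V⁻¹·Sv²·C⁻² = (kg·m²·s⁻²) · (kg⁻¹·m⁻²·s³·A) · (m⁴·s⁻⁴) · (s⁻²·A⁻²) = m⁴·s⁻⁵·A⁻¹.
Both reduce to m⁴·s⁻⁵·A⁻¹.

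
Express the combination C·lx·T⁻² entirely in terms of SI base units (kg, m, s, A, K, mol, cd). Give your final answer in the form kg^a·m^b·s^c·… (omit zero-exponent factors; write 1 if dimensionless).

kg⁻²·m⁻²·s⁵·A³·cd

C = A·s = s·A (charge = current × time).
lx = lm/m² (illuminance = luminous flux per area),
    = m⁻²·cd.
T = Wb/m² (flux density = flux per area),
    = kg·s⁻²·A⁻¹.
So T⁻² = kg⁻²·s⁴·A².
Combining: C·lx·T⁻² = (s·A) · (m⁻²·cd) · (kg⁻²·s⁴·A²) = kg⁻²·m⁻²·s⁵·A³·cd.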